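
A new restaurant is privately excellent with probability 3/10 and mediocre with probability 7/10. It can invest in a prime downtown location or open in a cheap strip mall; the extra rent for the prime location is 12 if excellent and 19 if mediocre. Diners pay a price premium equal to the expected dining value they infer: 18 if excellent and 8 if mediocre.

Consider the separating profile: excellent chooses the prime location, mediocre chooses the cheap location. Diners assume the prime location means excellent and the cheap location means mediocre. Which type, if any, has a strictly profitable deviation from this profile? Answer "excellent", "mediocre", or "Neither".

excellent

The prime location pays 18; the cheap location pays 8.
excellent: assigned the prime location, nets 18 − 12 = 6; deviating to the cheap location nets 8.
mediocre: assigned the cheap location, nets 8; deviating to the prime location nets 18 − 19 = -1.
The excellent type gains 2 by deviating.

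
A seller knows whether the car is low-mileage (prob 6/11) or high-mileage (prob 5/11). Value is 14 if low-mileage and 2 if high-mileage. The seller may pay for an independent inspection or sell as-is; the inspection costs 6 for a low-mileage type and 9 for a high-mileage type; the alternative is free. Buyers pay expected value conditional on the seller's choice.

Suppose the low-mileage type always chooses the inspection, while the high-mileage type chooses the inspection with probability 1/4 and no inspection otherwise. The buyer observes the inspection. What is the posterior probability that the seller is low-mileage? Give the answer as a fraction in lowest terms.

24/29

P(the inspection) = (6/11)·1 + (5/11)·(1/4) = 29/44.
By Bayes' rule, P(low-mileage | the inspection) = (6/11) / (29/44) = 24/29.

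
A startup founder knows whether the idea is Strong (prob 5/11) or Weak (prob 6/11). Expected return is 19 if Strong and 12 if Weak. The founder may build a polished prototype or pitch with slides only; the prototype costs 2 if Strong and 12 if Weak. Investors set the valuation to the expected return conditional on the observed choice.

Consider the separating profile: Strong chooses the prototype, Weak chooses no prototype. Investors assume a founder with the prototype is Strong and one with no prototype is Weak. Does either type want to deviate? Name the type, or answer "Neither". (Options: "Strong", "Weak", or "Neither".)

The prototype pays 19; no prototype pays 12.
Strong: assigned the prototype, nets 19 − 2 = 17; deviating to no prototype nets 12.
Weak: assigned no prototype, nets 12; deviating to the prototype nets 19 − 12 = 7.
Both types strictly prefer their assigned action; no profitable deviation.

Neither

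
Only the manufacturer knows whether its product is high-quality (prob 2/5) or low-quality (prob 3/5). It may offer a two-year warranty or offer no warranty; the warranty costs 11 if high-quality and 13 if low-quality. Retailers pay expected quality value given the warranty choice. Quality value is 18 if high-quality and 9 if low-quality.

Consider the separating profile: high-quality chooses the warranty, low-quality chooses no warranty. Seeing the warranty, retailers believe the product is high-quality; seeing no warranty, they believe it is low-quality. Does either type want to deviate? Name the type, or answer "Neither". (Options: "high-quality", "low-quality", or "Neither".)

The warranty pays 18; no warranty pays 9.
high-quality: assigned the warranty, nets 18 − 11 = 7; deviating to no warranty nets 9.
low-quality: assigned no warranty, nets 9; deviating to the warranty nets 18 − 13 = 5.
The high-quality type gains 2 by deviating.

high-quality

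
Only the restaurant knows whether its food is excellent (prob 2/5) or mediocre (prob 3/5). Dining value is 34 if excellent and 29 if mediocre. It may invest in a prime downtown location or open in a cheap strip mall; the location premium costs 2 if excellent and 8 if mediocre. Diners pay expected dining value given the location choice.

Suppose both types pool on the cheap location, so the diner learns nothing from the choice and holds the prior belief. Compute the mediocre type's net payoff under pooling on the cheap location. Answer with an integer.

Pooled price premium = 2/5·34 + 3/5·29 = 31.
mediocre pays no cost for the cheap location, so net payoff = 31.

31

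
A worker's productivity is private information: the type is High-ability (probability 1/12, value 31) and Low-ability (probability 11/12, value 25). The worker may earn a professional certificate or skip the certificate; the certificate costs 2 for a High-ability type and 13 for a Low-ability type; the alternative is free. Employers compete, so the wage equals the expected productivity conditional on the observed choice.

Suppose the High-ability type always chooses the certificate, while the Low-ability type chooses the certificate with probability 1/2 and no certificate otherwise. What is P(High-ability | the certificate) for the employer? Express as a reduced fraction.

P(the certificate) = (1/12)·1 + (11/12)·(1/2) = 13/24.
By Bayes' rule, P(High-ability | the certificate) = (1/12) / (13/24) = 2/13.

2/13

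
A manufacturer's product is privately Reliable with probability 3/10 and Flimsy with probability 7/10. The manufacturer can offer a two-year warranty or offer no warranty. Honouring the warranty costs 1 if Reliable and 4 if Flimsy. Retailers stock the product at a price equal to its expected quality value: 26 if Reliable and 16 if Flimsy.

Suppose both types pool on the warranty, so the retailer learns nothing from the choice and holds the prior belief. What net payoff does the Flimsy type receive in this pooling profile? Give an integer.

Pooled price = 3/10·26 + 7/10·16 = 19.
Flimsy pays cost 4 for the warranty, so net payoff = 19 − 4 = 15.

15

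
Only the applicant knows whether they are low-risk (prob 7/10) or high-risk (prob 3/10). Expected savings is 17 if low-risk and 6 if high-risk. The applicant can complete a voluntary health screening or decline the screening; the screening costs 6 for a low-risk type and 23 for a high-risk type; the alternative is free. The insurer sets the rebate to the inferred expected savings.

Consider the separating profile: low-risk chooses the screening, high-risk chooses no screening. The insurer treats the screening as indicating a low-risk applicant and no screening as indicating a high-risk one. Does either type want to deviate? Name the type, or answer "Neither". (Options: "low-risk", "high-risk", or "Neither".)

The screening pays 17; no screening pays 6.
low-risk: assigned the screening, nets 17 − 6 = 11; deviating to no screening nets 6.
high-risk: assigned no screening, nets 6; deviating to the screening nets 17 − 23 = -6.
Both types strictly prefer their assigned action; no profitable deviation.

Neither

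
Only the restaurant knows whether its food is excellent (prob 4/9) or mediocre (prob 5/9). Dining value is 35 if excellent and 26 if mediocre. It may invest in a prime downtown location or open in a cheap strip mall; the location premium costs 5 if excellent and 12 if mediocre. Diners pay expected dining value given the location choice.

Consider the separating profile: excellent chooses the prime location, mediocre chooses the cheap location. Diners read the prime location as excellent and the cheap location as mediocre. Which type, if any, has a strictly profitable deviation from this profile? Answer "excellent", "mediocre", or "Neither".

Neither

The prime location pays 35; the cheap location pays 26.
excellent: assigned the prime location, nets 35 − 5 = 30; deviating to the cheap location nets 26.
mediocre: assigned the cheap location, nets 26; deviating to the prime location nets 35 − 12 = 23.
Both types strictly prefer their assigned action; no profitable deviation.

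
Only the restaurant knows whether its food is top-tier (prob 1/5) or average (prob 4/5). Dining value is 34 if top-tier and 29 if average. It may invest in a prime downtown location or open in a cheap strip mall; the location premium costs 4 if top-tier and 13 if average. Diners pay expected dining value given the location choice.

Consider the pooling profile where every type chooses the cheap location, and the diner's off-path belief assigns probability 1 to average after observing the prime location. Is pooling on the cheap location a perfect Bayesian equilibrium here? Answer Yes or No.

On path, the diner holds the prior and pays 1/5·34 + 4/5·29 = 30. Off path (the prime location), believing average, it pays 29.
top-tier: the cheap location nets 30; the prime location nets 29 − 4 = 25. top-tier stays.
average: the cheap location nets 30; the prime location nets 29 − 13 = 16. average stays.
No type deviates, so pooling is sustained.

Yes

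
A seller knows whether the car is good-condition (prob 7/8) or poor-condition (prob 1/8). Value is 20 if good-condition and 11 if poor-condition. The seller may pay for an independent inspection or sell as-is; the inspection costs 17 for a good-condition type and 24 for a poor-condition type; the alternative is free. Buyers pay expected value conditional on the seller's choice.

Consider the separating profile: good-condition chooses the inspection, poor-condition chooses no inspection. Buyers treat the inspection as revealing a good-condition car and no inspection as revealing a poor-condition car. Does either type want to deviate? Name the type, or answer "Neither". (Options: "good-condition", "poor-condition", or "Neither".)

The inspection pays 20; no inspection pays 11.
good-condition: assigned the inspection, nets 20 − 17 = 3; deviating to no inspection nets 11.
poor-condition: assigned no inspection, nets 11; deviating to the inspection nets 20 − 24 = -4.
The good-condition type gains 8 by deviating.

good-condition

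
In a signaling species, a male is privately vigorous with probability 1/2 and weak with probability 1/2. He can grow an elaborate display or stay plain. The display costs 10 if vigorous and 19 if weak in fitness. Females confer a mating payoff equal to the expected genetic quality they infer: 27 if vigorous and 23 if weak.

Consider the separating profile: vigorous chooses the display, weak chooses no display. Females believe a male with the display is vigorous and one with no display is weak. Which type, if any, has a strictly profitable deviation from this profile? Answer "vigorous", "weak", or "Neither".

The display pays 27; no display pays 23.
vigorous: assigned the display, nets 27 − 10 = 17; deviating to no display nets 23.
weak: assigned no display, nets 23; deviating to the display nets 27 − 19 = 8.
The vigorous type gains 6 by deviating.

vigorous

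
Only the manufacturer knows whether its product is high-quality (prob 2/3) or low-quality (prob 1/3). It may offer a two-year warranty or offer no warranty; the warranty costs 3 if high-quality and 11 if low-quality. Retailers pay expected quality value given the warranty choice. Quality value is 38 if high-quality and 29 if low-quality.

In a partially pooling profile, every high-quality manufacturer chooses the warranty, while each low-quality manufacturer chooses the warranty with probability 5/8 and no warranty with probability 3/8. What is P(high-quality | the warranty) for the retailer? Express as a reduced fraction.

16/21

P(the warranty) = (2/3)·1 + (1/3)·(5/8) = 7/8.
By Bayes' rule, P(high-quality | the warranty) = (2/3) / (7/8) = 16/21.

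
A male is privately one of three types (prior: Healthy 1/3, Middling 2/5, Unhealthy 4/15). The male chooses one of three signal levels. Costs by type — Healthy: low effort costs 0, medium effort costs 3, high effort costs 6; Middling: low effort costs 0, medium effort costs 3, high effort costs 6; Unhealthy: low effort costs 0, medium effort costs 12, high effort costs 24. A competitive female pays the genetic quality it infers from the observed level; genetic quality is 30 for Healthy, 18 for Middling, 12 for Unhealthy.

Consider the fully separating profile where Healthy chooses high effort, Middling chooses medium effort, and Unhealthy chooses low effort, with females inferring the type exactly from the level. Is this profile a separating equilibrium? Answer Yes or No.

No

Separating mating payoffs: high effort → 30, medium effort → 18, low effort → 12.
Healthy (assigned high effort): low effort: 12 − 0 = 12; medium effort: 18 − 3 = 15; high effort: 30 − 6 = 24. Healthy stays.
Middling (assigned medium effort): low effort: 12 − 0 = 12; medium effort: 18 − 3 = 15; high effort: 30 − 6 = 24. Middling prefers high effort.
Unhealthy (assigned low effort): low effort: 12 − 0 = 12; medium effort: 18 − 12 = 6; high effort: 30 − 24 = 6. Unhealthy stays.
At least one type deviates; the separating profile fails.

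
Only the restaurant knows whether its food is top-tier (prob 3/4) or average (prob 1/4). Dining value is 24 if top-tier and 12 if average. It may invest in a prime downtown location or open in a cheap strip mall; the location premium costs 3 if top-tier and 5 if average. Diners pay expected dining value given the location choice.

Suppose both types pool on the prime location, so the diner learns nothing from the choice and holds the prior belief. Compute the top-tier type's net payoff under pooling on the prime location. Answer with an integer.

Pooled price premium = 3/4·24 + 1/4·12 = 21.
top-tier pays cost 3 for the prime location, so net payoff = 21 − 3 = 18.

18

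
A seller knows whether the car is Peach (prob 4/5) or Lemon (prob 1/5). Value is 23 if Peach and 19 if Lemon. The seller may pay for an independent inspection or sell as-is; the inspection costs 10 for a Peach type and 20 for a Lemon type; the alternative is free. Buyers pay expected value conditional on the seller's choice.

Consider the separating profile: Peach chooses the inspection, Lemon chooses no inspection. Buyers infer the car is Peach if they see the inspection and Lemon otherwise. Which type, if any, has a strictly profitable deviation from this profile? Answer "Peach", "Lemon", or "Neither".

The inspection pays 23; no inspection pays 19.
Peach: assigned the inspection, nets 23 − 10 = 13; deviating to no inspection nets 19.
Lemon: assigned no inspection, nets 19; deviating to the inspection nets 23 − 20 = 3.
The Peach type gains 6 by deviating.

Peach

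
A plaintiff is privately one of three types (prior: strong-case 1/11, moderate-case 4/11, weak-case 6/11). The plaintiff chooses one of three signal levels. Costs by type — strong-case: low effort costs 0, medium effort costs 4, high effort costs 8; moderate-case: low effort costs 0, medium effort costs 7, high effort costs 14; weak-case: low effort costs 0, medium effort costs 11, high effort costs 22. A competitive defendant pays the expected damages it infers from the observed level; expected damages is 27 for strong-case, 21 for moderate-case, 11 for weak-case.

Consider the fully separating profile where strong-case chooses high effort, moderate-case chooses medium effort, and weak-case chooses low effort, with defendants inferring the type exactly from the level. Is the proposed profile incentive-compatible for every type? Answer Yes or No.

Yes

Separating settlements: high effort → 27, medium effort → 21, low effort → 11.
strong-case (assigned high effort): low effort: 11 − 0 = 11; medium effort: 21 − 4 = 17; high effort: 27 − 8 = 19. strong-case stays.
moderate-case (assigned medium effort): low effort: 11 − 0 = 11; medium effort: 21 − 7 = 14; high effort: 27 − 14 = 13. moderate-case stays.
weak-case (assigned low effort): low effort: 11 − 0 = 11; medium effort: 21 − 11 = 10; high effort: 27 − 22 = 5. weak-case stays.
Every type prefers its assigned level; separation holds.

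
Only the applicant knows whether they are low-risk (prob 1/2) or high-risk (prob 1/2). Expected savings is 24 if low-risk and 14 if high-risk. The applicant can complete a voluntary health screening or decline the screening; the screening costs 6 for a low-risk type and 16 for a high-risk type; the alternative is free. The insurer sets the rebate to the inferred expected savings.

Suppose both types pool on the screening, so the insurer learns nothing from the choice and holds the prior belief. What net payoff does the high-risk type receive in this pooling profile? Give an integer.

3

Pooled rebate = 1/2·24 + 1/2·14 = 19.
high-risk pays cost 16 for the screening, so net payoff = 19 − 16 = 3.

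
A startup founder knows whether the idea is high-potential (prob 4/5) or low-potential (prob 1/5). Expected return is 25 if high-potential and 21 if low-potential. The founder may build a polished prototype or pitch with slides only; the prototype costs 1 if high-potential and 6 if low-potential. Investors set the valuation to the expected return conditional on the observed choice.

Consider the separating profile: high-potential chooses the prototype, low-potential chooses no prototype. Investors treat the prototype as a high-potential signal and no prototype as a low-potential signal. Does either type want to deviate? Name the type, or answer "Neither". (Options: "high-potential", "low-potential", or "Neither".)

The prototype pays 25; no prototype pays 21.
high-potential: assigned the prototype, nets 25 − 1 = 24; deviating to no prototype nets 21.
low-potential: assigned no prototype, nets 21; deviating to the prototype nets 25 − 6 = 19.
Both types strictly prefer their assigned action; no profitable deviation.

Neither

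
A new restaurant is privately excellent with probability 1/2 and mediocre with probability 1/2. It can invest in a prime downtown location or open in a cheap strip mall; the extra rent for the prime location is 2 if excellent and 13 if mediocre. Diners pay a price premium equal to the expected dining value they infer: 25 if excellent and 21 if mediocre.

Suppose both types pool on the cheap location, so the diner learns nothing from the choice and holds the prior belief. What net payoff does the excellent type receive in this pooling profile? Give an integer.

Pooled price premium = 1/2·25 + 1/2·21 = 23.
excellent pays no cost for the cheap location, so net payoff = 23.

23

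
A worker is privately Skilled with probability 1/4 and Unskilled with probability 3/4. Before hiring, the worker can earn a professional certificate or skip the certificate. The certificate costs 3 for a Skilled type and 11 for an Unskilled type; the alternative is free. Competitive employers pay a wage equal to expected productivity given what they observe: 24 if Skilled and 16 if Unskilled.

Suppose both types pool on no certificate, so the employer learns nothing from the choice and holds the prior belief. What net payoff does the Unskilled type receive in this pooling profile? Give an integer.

18

Pooled wage = 1/4·24 + 3/4·16 = 18.
Unskilled pays no cost for no certificate, so net payoff = 18.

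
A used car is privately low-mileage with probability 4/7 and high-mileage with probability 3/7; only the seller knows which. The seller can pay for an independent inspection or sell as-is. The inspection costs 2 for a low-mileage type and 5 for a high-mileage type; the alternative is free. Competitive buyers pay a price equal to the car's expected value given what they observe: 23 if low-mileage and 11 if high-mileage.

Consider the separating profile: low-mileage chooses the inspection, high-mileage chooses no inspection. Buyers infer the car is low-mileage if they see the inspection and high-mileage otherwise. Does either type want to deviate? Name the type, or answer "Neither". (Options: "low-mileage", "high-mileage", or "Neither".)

high-mileage

The inspection pays 23; no inspection pays 11.
low-mileage: assigned the inspection, nets 23 − 2 = 21; deviating to no inspection nets 11.
high-mileage: assigned no inspection, nets 11; deviating to the inspection nets 23 − 5 = 18.
The high-mileage type gains 7 by deviating.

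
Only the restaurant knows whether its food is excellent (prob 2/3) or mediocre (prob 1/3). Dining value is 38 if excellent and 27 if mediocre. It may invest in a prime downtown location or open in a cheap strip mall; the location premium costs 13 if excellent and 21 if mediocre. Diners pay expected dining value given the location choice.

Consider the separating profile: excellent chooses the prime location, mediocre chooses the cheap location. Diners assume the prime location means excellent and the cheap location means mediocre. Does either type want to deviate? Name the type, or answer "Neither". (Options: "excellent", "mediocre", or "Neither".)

excellent

The prime location pays 38; the cheap location pays 27.
excellent: assigned the prime location, nets 38 − 13 = 25; deviating to the cheap location nets 27.
mediocre: assigned the cheap location, nets 27; deviating to the prime location nets 38 − 21 = 17.
The excellent type gains 2 by deviating.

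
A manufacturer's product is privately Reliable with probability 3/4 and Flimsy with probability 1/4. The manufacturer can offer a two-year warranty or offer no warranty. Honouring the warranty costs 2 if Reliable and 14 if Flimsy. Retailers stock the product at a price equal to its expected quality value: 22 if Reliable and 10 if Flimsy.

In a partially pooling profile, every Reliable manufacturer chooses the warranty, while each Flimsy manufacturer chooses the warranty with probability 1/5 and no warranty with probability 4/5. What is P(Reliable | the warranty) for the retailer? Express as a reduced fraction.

15/16

P(the warranty) = (3/4)·1 + (1/4)·(1/5) = 4/5.
By Bayes' rule, P(Reliable | the warranty) = (3/4) / (4/5) = 15/16.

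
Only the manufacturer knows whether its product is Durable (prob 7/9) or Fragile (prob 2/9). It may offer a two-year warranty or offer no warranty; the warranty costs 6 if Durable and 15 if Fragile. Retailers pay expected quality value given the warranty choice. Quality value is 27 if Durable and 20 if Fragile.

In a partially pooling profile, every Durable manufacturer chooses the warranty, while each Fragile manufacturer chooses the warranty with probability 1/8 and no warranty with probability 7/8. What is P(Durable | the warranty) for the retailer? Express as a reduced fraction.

28/29

P(the warranty) = (7/9)·1 + (2/9)·(1/8) = 29/36.
By Bayes' rule, P(Durable | the warranty) = (7/9) / (29/36) = 28/29.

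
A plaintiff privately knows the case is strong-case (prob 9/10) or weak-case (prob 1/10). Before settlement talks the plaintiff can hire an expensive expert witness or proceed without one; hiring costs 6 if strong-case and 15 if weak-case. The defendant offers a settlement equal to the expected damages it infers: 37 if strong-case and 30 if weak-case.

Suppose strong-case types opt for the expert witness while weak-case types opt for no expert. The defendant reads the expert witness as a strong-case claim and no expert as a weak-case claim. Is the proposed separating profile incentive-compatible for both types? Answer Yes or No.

Yes

Under these beliefs, the expert witness earns settlement 37 and no expert earns settlement 30.
strong-case: the expert witness nets 37 − 6 = 31; no expert nets 30. strong-case prefers the expert witness.
weak-case: the expert witness nets 37 − 15 = 22; no expert nets 30. weak-case prefers no expert.
Neither type deviates, so the separating profile is an equilibrium.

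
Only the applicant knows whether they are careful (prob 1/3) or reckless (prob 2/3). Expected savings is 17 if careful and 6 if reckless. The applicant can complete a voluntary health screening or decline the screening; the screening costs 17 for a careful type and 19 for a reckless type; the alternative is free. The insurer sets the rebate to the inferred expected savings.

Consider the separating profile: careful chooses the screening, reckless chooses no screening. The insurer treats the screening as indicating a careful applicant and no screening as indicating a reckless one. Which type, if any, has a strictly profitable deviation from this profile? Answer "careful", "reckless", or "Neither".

careful

The screening pays 17; no screening pays 6.
careful: assigned the screening, nets 17 − 17 = 0; deviating to no screening nets 6.
reckless: assigned no screening, nets 6; deviating to the screening nets 17 − 19 = -2.
The careful type gains 6 by deviating.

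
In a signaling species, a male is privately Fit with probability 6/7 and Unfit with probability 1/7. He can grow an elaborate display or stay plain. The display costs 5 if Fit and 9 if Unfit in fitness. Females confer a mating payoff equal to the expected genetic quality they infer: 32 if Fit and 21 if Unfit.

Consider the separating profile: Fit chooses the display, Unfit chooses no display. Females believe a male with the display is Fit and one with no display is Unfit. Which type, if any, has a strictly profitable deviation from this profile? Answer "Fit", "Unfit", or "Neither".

The display pays 32; no display pays 21.
Fit: assigned the display, nets 32 − 5 = 27; deviating to no display nets 21.
Unfit: assigned no display, nets 21; deviating to the display nets 32 − 9 = 23.
The Unfit type gains 2 by deviating.

Unfit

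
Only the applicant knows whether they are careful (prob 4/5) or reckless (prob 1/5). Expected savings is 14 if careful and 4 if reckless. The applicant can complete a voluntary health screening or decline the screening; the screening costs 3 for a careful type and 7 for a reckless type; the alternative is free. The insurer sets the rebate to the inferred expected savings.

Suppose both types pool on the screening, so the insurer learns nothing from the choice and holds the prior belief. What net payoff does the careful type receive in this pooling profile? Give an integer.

Pooled rebate = 4/5·14 + 1/5·4 = 12.
careful pays cost 3 for the screening, so net payoff = 12 − 3 = 9.

9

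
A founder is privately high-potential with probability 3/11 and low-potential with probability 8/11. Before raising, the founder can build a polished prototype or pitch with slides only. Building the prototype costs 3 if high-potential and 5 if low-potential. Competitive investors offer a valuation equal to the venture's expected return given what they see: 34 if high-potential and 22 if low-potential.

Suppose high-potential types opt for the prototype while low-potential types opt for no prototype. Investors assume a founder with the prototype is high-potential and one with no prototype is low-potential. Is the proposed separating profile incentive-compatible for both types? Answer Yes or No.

No

Under these beliefs, the prototype earns valuation 34 and no prototype earns valuation 22.
high-potential: the prototype nets 34 − 3 = 31; no prototype nets 22. high-potential prefers the prototype.
low-potential: the prototype nets 34 − 5 = 29; no prototype nets 22. low-potential would deviate to the prototype.
low-potential has a profitable deviation, so the profile is not an equilibrium.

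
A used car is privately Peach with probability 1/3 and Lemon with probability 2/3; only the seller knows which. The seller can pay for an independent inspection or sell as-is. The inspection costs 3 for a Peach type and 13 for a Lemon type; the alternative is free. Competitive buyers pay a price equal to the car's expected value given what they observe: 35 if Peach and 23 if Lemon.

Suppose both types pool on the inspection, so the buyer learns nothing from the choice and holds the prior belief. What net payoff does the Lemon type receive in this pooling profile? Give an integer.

Pooled price = 1/3·35 + 2/3·23 = 27.
Lemon pays cost 13 for the inspection, so net payoff = 27 − 13 = 14.

14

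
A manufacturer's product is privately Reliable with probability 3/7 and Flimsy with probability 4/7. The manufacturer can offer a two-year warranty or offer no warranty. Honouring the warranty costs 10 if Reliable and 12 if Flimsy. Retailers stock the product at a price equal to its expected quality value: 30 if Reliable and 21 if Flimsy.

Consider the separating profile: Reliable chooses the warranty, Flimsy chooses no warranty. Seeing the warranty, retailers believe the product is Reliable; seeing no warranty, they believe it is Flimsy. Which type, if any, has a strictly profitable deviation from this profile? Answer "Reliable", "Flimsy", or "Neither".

The warranty pays 30; no warranty pays 21.
Reliable: assigned the warranty, nets 30 − 10 = 20; deviating to no warranty nets 21.
Flimsy: assigned no warranty, nets 21; deviating to the warranty nets 30 − 12 = 18.
The Reliable type gains 1 by deviating.

Reliable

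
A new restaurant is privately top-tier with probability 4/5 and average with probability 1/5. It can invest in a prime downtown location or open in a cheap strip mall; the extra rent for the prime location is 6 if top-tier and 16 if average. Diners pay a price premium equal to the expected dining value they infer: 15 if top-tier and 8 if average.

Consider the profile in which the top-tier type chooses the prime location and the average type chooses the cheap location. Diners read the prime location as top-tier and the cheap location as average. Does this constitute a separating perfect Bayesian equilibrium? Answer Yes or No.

Yes

Under these beliefs, the prime location earns price premium 15 and the cheap location earns price premium 8.
top-tier: the prime location nets 15 − 6 = 9; the cheap location nets 8. top-tier prefers the prime location.
average: the prime location nets 15 − 16 = -1; the cheap location nets 8. average prefers the cheap location.
Neither type deviates, so the separating profile is an equilibrium.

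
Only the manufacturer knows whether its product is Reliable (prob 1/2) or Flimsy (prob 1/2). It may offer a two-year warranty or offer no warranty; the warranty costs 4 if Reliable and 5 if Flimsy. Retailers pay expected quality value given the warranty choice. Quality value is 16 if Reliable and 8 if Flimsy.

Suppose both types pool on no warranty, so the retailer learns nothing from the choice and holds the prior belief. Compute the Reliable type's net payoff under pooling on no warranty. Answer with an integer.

Pooled price = 1/2·16 + 1/2·8 = 12.
Reliable pays no cost for no warranty, so net payoff = 12.

12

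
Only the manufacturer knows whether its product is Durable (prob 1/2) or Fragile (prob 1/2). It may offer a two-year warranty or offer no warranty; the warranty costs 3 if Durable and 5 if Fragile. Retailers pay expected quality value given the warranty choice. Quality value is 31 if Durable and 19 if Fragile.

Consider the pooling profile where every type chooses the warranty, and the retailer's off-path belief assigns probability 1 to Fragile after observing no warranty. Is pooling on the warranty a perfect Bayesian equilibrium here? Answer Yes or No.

Yes

On path, the retailer holds the prior and pays 1/2·31 + 1/2·19 = 25. Off path (no warranty), believing Fragile, it pays 19.
Durable: the warranty nets 25 − 3 = 22; no warranty nets 19. Durable stays.
Fragile: the warranty nets 25 − 5 = 20; no warranty nets 19. Fragile stays.
No type deviates, so pooling is sustained.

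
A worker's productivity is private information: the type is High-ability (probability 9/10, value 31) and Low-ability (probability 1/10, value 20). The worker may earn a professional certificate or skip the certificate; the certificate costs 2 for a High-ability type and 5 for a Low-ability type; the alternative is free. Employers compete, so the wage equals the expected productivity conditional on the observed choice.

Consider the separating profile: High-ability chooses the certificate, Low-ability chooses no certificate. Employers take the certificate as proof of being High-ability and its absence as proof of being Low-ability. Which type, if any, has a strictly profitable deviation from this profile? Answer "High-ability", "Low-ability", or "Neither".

Low-ability

The certificate pays 31; no certificate pays 20.
High-ability: assigned the certificate, nets 31 − 2 = 29; deviating to no certificate nets 20.
Low-ability: assigned no certificate, nets 20; deviating to the certificate nets 31 − 5 = 26.
The Low-ability type gains 6 by deviating.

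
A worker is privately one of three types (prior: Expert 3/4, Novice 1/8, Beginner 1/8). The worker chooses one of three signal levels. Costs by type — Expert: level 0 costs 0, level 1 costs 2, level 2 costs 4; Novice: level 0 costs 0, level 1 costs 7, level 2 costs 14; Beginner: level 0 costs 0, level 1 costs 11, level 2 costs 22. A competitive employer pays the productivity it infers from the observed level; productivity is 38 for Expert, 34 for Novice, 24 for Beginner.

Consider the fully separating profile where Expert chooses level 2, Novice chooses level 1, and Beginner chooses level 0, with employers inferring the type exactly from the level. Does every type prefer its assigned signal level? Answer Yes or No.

Yes

Separating wages: level 2 → 38, level 1 → 34, level 0 → 24.
Expert (assigned level 2): level 0: 24 − 0 = 24; level 1: 34 − 2 = 32; level 2: 38 − 4 = 34. Expert stays.
Novice (assigned level 1): level 0: 24 − 0 = 24; level 1: 34 − 7 = 27; level 2: 38 − 14 = 24. Novice stays.
Beginner (assigned level 0): level 0: 24 − 0 = 24; level 1: 34 − 11 = 23; level 2: 38 − 22 = 16. Beginner stays.
Every type prefers its assigned level; separation holds.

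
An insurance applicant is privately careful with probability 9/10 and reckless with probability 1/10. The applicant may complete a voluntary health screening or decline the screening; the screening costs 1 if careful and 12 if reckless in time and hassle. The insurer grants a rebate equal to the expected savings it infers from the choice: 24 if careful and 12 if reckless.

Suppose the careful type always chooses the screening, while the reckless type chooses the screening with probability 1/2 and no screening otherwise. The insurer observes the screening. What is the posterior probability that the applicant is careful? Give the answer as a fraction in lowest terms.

P(the screening) = (9/10)·1 + (1/10)·(1/2) = 19/20.
By Bayes' rule, P(careful | the screening) = (9/10) / (19/20) = 18/19.

18/19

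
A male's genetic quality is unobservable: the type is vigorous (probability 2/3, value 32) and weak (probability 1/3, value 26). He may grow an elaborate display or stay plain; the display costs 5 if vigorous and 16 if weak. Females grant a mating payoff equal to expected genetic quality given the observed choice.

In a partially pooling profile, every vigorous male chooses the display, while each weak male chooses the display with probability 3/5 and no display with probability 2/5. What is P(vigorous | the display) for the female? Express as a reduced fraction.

P(the display) = (2/3)·1 + (1/3)·(3/5) = 13/15.
By Bayes' rule, P(vigorous | the display) = (2/3) / (13/15) = 10/13.

10/13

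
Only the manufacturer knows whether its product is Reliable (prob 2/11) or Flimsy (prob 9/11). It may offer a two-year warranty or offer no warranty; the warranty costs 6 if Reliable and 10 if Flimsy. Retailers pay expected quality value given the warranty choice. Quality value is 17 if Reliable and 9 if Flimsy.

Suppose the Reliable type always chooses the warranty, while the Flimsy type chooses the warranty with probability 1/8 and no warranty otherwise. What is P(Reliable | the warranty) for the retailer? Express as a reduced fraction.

16/25

P(the warranty) = (2/11)·1 + (9/11)·(1/8) = 25/88.
By Bayes' rule, P(Reliable | the warranty) = (2/11) / (25/88) = 16/25.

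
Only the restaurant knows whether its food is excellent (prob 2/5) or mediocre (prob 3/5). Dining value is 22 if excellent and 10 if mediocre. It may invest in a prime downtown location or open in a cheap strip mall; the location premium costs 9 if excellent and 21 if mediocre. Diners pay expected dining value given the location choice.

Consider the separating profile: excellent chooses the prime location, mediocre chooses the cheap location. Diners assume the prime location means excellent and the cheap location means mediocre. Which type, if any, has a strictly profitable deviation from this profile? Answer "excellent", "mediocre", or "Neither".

Neither

The prime location pays 22; the cheap location pays 10.
excellent: assigned the prime location, nets 22 − 9 = 13; deviating to the cheap location nets 10.
mediocre: assigned the cheap location, nets 10; deviating to the prime location nets 22 − 21 = 1.
Both types strictly prefer their assigned action; no profitable deviation.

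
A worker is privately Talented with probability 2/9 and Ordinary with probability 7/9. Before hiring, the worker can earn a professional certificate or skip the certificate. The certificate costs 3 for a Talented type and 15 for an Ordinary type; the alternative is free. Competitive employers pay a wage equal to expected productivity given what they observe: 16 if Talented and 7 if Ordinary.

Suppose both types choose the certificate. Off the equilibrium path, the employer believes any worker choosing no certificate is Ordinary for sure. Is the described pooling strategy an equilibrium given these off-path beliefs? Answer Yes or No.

No

On path, the employer holds the prior and pays 2/9·16 + 7/9·7 = 9. Off path (no certificate), believing Ordinary, it pays 7.
Talented: the certificate nets 9 − 3 = 6; no certificate nets 7. Talented would deviate.
Ordinary: the certificate nets 9 − 15 = -6; no certificate nets 7. Ordinary would deviate.
A type deviates, so pooling fails.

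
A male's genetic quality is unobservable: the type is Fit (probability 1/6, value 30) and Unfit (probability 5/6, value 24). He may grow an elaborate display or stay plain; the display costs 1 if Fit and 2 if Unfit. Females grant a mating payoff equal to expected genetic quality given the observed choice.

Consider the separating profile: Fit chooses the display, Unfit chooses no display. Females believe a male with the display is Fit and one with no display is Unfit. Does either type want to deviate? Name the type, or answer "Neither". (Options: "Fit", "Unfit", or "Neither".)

Unfit

The display pays 30; no display pays 24.
Fit: assigned the display, nets 30 − 1 = 29; deviating to no display nets 24.
Unfit: assigned no display, nets 24; deviating to the display nets 30 − 2 = 28.
The Unfit type gains 4 by deviating.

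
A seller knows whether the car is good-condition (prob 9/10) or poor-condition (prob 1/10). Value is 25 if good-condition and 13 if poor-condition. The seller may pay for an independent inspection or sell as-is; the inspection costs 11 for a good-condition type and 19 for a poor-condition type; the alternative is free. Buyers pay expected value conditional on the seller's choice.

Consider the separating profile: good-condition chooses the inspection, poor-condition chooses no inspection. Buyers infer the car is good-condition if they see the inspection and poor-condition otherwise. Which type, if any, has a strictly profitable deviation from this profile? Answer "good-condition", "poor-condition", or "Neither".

Neither

The inspection pays 25; no inspection pays 13.
good-condition: assigned the inspection, nets 25 − 11 = 14; deviating to no inspection nets 13.
poor-condition: assigned no inspection, nets 13; deviating to the inspection nets 25 − 19 = 6.
Both types strictly prefer their assigned action; no profitable deviation.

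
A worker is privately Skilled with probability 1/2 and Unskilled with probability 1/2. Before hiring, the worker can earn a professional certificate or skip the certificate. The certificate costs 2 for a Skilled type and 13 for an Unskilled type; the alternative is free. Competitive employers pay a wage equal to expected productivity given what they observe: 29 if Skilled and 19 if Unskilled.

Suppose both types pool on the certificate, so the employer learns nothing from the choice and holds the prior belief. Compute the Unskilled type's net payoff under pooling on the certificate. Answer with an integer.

Pooled wage = 1/2·29 + 1/2·19 = 24.
Unskilled pays cost 13 for the certificate, so net payoff = 24 − 13 = 11.

11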